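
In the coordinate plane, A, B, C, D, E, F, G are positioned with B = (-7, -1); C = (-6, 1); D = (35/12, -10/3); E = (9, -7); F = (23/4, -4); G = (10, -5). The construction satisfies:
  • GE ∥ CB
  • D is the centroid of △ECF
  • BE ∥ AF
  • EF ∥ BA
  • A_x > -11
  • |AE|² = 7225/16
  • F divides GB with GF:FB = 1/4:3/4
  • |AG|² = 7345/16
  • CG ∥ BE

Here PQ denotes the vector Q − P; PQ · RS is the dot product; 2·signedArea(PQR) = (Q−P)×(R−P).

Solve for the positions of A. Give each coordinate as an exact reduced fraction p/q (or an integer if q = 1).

1. A_x = -41/4  [BE ∥ AF ∩ EF ∥ BA]
2. A_y = 2  [BE ∥ AF ∩ EF ∥ BA]
   → A = (-41/4, 2)

A = (-41/4, 2)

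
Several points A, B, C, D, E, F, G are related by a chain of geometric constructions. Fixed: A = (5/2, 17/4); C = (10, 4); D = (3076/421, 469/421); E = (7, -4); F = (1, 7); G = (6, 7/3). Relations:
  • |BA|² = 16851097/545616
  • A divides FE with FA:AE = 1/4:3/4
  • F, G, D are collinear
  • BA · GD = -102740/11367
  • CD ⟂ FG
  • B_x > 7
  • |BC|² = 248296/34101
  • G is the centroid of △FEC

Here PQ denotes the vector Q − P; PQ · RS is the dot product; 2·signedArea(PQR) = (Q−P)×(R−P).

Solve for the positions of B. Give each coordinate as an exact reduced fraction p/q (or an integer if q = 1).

B = (9812/1263, 9406/3789)

1. B_x = 9812/1263  [line -550/421·x + 1540/1263·y + 80960/11367 = 0 ∩ |BA|² = 16851097/545616]
2. B_y = 9406/3789  [line -550/421·x + 1540/1263·y + 80960/11367 = 0 ∩ |BA|² = 16851097/545616]
   → B = (9812/1263, 9406/3789)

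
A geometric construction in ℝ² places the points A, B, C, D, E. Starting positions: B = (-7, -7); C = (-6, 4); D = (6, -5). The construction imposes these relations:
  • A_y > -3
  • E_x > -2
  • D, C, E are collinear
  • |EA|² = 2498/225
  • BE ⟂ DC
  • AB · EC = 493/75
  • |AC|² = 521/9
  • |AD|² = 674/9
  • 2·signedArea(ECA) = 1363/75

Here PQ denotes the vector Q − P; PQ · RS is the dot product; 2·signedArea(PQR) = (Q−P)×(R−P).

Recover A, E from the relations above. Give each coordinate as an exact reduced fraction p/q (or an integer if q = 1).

A = (-7/3, -8/3)
E = (-34/25, 13/25)

1. E_x = -34/25  [D, C, E are collinear ∩ BE ⟂ DC]
2. E_y = 13/25  [D, C, E are collinear ∩ BE ⟂ DC]
   → E = (-34/25, 13/25)
3. A_x = -7/3  [AB · EC = 493/75 ∩ 2·signedArea(ECA) = 1363/75]
4. A_y = -8/3  [AB · EC = 493/75 ∩ 2·signedArea(ECA) = 1363/75]
   → A = (-7/3, -8/3)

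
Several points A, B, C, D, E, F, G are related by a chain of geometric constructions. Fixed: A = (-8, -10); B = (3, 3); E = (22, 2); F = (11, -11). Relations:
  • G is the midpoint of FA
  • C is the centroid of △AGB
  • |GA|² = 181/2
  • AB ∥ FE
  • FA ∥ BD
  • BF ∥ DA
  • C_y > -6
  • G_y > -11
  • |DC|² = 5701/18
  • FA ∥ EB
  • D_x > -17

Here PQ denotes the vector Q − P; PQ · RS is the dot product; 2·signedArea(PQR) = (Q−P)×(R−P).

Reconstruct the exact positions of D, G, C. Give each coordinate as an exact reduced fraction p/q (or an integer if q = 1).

1. D_x = -16  [BF ∥ DA ∩ FA ∥ BD]
2. D_y = 4  [BF ∥ DA ∩ FA ∥ BD]
   → D = (-16, 4)
3. G_x = 3/2  [G is the midpoint of FA]
4. G_y = -21/2  [G is the midpoint of FA]
   → G = (3/2, -21/2)
5. C_x = -7/6  [C is the centroid of △AGB]
6. C_y = -35/6  [C is the centroid of △AGB]
   → C = (-7/6, -35/6)

C = (-7/6, -35/6)
D = (-16, 4)
G = (3/2, -21/2)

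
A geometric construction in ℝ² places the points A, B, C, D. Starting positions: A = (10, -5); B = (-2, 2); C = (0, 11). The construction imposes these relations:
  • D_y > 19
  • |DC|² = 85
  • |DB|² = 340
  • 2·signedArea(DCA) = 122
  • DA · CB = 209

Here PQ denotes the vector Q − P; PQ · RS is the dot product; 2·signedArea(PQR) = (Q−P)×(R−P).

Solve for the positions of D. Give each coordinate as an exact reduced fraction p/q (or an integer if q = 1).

1. D_x = 2  [DA · CB = 209 ∩ 2·signedArea(DCA) = 122]
2. D_y = 20  [DA · CB = 209 ∩ 2·signedArea(DCA) = 122]
   → D = (2, 20)

D = (2, 20)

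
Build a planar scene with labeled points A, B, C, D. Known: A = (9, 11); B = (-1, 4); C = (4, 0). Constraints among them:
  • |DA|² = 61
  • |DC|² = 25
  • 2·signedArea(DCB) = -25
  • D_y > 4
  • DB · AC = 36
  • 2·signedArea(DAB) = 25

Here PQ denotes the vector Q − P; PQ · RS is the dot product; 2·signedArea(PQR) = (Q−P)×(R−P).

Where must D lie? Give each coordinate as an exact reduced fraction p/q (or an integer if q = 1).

D = (4, 5)

1. D_x = 4  [2·signedArea(DAB) = 25 ∩ 2·signedArea(DCB) = -25]
2. D_y = 5  [2·signedArea(DAB) = 25 ∩ 2·signedArea(DCB) = -25]
   → D = (4, 5)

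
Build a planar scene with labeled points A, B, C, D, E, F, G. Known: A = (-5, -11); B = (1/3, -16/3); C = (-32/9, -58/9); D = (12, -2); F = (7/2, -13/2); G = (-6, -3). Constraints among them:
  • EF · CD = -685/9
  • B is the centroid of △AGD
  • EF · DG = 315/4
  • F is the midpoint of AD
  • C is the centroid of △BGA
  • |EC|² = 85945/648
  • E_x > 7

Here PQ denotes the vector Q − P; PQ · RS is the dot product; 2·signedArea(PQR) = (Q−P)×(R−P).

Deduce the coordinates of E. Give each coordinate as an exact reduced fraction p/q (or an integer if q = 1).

1. E_x = 31/4  [EF · CD = -685/9 ∩ EF · DG = 315/4]
2. E_y = -17/4  [EF · CD = -685/9 ∩ EF · DG = 315/4]
   → E = (31/4, -17/4)

E = (31/4, -17/4)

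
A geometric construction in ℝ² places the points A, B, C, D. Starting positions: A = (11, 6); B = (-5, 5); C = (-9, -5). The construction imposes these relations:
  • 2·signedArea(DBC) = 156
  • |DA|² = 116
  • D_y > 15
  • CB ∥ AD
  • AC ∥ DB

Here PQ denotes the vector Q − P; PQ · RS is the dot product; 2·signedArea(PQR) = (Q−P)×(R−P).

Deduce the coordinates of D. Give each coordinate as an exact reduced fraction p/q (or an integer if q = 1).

D = (15, 16)

1. D_x = 15  [AC ∥ DB ∩ CB ∥ AD]
2. D_y = 16  [AC ∥ DB ∩ CB ∥ AD]
   → D = (15, 16)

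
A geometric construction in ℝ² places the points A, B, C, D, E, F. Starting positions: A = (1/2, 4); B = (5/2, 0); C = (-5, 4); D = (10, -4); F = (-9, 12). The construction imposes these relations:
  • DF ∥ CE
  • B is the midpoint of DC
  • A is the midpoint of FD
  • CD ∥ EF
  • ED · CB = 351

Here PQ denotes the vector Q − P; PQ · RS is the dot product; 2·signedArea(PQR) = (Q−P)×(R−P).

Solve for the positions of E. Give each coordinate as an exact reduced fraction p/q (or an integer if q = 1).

E = (-24, 20)

1. E_x = -24  [CD ∥ EF ∩ DF ∥ CE]
2. E_y = 20  [CD ∥ EF ∩ DF ∥ CE]
   → E = (-24, 20)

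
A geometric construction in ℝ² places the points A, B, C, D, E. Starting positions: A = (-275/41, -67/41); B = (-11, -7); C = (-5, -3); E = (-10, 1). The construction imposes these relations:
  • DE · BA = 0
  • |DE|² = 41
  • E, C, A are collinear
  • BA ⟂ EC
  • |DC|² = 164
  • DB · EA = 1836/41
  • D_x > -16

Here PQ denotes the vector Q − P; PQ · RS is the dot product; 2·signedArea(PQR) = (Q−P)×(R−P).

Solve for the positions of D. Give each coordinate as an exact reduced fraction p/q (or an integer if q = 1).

D = (-15, 5)

1. D_x = -15  [DE · BA = 0 ∩ DB · EA = 1836/41]
2. D_y = 5  [DE · BA = 0 ∩ DB · EA = 1836/41]
   → D = (-15, 5)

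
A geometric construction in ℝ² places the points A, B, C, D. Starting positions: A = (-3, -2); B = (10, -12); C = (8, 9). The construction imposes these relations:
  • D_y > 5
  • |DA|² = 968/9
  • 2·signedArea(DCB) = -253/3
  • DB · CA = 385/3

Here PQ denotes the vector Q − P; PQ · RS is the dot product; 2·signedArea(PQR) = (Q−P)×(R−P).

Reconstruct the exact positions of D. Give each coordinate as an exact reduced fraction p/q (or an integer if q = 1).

D = (13/3, 16/3)

1. D_x = 13/3  [2·signedArea(DCB) = -253/3 ∩ DB · CA = 385/3]
2. D_y = 16/3  [2·signedArea(DCB) = -253/3 ∩ DB · CA = 385/3]
   → D = (13/3, 16/3)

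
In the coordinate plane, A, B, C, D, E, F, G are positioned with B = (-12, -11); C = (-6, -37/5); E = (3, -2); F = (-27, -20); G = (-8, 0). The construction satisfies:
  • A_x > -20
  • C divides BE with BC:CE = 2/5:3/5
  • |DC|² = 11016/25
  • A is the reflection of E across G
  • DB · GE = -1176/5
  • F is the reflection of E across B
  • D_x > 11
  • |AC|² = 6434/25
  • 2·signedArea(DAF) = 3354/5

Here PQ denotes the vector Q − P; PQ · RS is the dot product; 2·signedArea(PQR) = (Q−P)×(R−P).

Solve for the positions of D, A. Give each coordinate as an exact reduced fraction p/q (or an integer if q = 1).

1. D_x = 12  [line -11·x + 2·y + 626/5 = 0 ∩ |DC|² = 11016/25]
2. D_y = 17/5  [line -11·x + 2·y + 626/5 = 0 ∩ |DC|² = 11016/25]
   → D = (12, 17/5)
3. A_x = -19  [2·signedArea(DAF) = 3354/5 ∩ A is the reflection of E across G]
4. A_y = 2  [2·signedArea(DAF) = 3354/5 ∩ A is the reflection of E across G]
   → A = (-19, 2)

A = (-19, 2)
D = (12, 17/5)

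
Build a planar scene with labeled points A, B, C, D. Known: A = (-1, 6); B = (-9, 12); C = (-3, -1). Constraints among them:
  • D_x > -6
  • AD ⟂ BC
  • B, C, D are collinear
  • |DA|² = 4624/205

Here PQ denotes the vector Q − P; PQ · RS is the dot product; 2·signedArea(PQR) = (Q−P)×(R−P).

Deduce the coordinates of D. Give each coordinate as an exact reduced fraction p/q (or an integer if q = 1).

D = (-1089/205, 822/205)

1. D_x = -1089/205  [B, C, D are collinear ∩ AD ⟂ BC]
2. D_y = 822/205  [B, C, D are collinear ∩ AD ⟂ BC]
   → D = (-1089/205, 822/205)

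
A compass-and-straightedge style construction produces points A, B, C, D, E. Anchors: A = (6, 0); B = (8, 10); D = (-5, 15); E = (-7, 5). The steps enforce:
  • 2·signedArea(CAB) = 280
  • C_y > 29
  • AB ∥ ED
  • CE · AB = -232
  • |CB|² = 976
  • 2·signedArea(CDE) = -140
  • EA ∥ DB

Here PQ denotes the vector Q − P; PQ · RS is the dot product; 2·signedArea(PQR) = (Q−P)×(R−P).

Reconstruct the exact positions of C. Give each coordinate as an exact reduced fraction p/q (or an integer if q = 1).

C = (-16, 30)

1. C_x = -16  [CE · AB = -232 ∩ 2·signedArea(CDE) = -140]
2. C_y = 30  [CE · AB = -232 ∩ 2·signedArea(CDE) = -140]
   → C = (-16, 30)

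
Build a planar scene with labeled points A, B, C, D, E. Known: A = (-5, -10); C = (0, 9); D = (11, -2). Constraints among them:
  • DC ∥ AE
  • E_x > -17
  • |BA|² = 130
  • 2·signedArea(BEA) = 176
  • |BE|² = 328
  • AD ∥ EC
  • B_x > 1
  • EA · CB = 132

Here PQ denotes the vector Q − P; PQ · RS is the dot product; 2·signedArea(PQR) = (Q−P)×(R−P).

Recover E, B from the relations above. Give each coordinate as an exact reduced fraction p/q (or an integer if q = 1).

B = (2, -1)
E = (-16, 1)

1. E_x = -16  [AD ∥ EC ∩ DC ∥ AE]
2. E_y = 1  [AD ∥ EC ∩ DC ∥ AE]
   → E = (-16, 1)
3. B_x = 2  [2·signedArea(BEA) = 176 ∩ EA · CB = 132]
4. B_y = -1  [2·signedArea(BEA) = 176 ∩ EA · CB = 132]
   → B = (2, -1)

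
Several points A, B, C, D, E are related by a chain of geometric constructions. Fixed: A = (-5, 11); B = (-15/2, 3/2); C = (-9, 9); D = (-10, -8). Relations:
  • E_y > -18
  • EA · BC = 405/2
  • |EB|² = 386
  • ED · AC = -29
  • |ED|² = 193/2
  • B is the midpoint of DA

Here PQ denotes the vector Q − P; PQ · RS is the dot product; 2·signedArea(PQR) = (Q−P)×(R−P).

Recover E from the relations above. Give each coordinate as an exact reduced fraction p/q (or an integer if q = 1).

E = (-25/2, -35/2)

1. E_x = -25/2  [EA · BC = 405/2 ∩ ED · AC = -29]
2. E_y = -35/2  [EA · BC = 405/2 ∩ ED · AC = -29]
   → E = (-25/2, -35/2)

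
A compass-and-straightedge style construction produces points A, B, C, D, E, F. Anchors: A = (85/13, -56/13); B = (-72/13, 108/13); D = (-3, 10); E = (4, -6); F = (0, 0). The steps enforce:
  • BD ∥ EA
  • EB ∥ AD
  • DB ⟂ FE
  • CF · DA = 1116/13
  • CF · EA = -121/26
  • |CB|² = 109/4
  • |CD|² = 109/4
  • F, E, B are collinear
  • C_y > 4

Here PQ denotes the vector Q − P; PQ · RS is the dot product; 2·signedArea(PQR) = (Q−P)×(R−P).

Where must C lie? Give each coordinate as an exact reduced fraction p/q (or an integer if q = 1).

1. C_x = -3/2  [CF · EA = -121/26 ∩ CF · DA = 1116/13]
2. C_y = 5  [CF · EA = -121/26 ∩ CF · DA = 1116/13]
   → C = (-3/2, 5)

C = (-3/2, 5)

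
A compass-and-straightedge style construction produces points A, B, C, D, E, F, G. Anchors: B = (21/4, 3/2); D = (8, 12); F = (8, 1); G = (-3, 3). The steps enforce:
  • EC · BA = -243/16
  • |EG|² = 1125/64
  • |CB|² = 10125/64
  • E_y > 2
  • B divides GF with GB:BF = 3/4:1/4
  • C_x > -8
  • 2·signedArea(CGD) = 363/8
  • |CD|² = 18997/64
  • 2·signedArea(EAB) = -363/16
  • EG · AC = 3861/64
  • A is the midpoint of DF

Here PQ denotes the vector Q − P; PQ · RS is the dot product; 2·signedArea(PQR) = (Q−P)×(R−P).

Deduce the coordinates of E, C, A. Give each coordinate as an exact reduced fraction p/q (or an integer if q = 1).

A = (8, 13/2)
C = (-57/8, 15/4)
E = (9/8, 9/4)

1. A_x = 8  [A is the midpoint of DF]
2. A_y = 13/2  [A is the midpoint of DF]
   → A = (8, 13/2)
3. E_x = 9/8  [line 5·x + -11/4·y + 9/16 = 0 ∩ |EG|² = 1125/64]
4. E_y = 9/4  [line 5·x + -11/4·y + 9/16 = 0 ∩ |EG|² = 1125/64]
   → E = (9/8, 9/4)
5. C_x = -57/8  [EG · AC = 3861/64 ∩ 2·signedArea(CGD) = 363/8]
6. C_y = 15/4  [EG · AC = 3861/64 ∩ 2·signedArea(CGD) = 363/8]
   → C = (-57/8, 15/4)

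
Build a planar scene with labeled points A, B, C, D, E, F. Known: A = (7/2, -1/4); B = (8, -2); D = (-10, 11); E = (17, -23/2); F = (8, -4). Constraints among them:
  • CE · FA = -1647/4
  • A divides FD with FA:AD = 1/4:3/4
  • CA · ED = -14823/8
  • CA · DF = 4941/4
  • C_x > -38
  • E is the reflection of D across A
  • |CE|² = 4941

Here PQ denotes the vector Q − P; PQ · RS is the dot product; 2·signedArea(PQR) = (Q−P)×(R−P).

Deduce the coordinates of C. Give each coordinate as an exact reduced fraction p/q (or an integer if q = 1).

1. C_x = -37  [line 27·x + -45/2·y + 7011/4 = 0 ∩ |CE|² = 4941]
2. C_y = 67/2  [line 27·x + -45/2·y + 7011/4 = 0 ∩ |CE|² = 4941]
   → C = (-37, 67/2)

C = (-37, 67/2)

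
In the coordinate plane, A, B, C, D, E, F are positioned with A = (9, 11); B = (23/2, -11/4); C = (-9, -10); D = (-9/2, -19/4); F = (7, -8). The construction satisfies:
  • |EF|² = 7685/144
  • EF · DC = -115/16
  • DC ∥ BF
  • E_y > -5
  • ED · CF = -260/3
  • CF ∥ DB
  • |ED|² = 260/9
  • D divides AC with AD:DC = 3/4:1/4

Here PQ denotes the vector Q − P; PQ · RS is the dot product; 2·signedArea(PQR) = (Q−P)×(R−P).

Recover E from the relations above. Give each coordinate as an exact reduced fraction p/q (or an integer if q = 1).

1. E_x = 5/6  [ED · CF = -260/3 ∩ EF · DC = -115/16]
2. E_y = -49/12  [ED · CF = -260/3 ∩ EF · DC = -115/16]
   → E = (5/6, -49/12)

E = (5/6, -49/12)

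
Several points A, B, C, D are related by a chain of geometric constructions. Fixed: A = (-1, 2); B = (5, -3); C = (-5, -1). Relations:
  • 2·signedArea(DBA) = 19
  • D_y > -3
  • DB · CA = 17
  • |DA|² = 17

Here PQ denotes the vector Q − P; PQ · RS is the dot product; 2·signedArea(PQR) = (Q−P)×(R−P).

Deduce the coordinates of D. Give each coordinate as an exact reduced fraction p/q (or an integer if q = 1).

1. D_x = 0  [2·signedArea(DBA) = 19 ∩ DB · CA = 17]
2. D_y = -2  [2·signedArea(DBA) = 19 ∩ DB · CA = 17]
   → D = (0, -2)

D = (0, -2)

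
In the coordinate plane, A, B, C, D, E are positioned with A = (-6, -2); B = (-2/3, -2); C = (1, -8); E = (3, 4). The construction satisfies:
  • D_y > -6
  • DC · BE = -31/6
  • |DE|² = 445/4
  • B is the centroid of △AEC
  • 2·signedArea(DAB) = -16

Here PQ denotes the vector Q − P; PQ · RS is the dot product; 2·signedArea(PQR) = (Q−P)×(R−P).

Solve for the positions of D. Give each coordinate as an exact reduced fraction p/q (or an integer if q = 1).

1. D_x = -5/2  [2·signedArea(DAB) = -16 ∩ DC · BE = -31/6]
2. D_y = -5  [2·signedArea(DAB) = -16 ∩ DC · BE = -31/6]
   → D = (-5/2, -5)

D = (-5/2, -5)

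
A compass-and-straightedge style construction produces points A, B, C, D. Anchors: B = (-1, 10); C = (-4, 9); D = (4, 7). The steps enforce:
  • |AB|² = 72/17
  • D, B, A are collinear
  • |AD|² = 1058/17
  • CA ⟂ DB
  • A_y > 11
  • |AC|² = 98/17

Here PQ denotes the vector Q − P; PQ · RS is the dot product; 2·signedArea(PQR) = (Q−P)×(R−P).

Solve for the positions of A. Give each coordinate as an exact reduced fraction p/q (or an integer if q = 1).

A = (-47/17, 188/17)

1. A_x = -47/17  [D, B, A are collinear ∩ CA ⟂ DB]
2. A_y = 188/17  [D, B, A are collinear ∩ CA ⟂ DB]
   → A = (-47/17, 188/17)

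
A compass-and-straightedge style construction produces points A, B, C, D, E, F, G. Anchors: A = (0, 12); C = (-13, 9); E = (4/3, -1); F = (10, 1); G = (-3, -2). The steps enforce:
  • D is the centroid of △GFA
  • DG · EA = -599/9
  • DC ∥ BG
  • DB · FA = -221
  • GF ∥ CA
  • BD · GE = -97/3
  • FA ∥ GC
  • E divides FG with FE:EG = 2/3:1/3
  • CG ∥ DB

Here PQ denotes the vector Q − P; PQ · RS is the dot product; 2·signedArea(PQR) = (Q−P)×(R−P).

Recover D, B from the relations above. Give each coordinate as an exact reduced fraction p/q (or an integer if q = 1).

1. D_x = 7/3  [D is the centroid of △GFA]
2. D_y = 11/3  [D is the centroid of △GFA]
   → D = (7/3, 11/3)
3. B_x = 37/3  [DC ∥ BG ∩ CG ∥ DB]
4. B_y = -22/3  [DC ∥ BG ∩ CG ∥ DB]
   → B = (37/3, -22/3)

B = (37/3, -22/3)
D = (7/3, 11/3)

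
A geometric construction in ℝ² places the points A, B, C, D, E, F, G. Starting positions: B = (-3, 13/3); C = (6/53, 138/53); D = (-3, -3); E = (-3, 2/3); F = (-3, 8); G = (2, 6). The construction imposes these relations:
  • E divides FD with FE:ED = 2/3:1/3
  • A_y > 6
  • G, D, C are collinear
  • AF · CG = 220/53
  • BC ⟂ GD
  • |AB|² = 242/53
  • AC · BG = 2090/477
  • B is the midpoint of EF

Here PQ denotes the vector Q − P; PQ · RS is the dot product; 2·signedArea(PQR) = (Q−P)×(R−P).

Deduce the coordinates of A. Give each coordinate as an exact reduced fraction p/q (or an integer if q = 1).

A = (-104/53, 986/159)

1. A_x = -104/53  [AF · CG = 220/53 ∩ AC · BG = 2090/477]
2. A_y = 986/159  [AF · CG = 220/53 ∩ AC · BG = 2090/477]
   → A = (-104/53, 986/159)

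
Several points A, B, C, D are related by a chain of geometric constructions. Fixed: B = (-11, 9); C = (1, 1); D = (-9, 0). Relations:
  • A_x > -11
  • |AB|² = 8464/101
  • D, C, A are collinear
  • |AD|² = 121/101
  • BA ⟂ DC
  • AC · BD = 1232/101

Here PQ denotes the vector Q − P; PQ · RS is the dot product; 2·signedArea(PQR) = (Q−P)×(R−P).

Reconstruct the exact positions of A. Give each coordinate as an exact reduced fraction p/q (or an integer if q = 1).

A = (-1019/101, -11/101)

1. A_x = -1019/101  [D, C, A are collinear ∩ BA ⟂ DC]
2. A_y = -11/101  [D, C, A are collinear ∩ BA ⟂ DC]
   → A = (-1019/101, -11/101)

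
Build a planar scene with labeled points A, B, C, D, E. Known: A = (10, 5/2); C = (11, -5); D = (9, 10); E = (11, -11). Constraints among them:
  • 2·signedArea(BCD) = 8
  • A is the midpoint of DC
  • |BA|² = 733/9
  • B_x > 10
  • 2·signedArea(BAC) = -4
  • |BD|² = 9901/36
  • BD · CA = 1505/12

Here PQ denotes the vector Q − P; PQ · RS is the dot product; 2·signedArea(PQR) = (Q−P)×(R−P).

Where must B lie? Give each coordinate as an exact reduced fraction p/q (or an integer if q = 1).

1. B_x = 32/3  [2·signedArea(BCD) = 8 ∩ BD · CA = 1505/12]
2. B_y = -13/2  [2·signedArea(BCD) = 8 ∩ BD · CA = 1505/12]
   → B = (32/3, -13/2)

B = (32/3, -13/2)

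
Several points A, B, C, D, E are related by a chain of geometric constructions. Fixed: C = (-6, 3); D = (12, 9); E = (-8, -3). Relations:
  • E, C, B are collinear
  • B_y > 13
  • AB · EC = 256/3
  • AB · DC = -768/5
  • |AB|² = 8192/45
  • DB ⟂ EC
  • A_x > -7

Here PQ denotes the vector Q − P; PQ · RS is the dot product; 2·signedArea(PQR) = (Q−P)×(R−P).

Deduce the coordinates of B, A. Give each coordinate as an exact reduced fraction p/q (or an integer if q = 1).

1. B_x = -12/5  [E, C, B are collinear ∩ DB ⟂ EC]
2. B_y = 69/5  [E, C, B are collinear ∩ DB ⟂ EC]
   → B = (-12/5, 69/5)
3. A_x = -20/3  [AB · EC = 256/3 ∩ AB · DC = -768/5]
4. A_y = 1  [AB · EC = 256/3 ∩ AB · DC = -768/5]
   → A = (-20/3, 1)

A = (-20/3, 1)
B = (-12/5, 69/5)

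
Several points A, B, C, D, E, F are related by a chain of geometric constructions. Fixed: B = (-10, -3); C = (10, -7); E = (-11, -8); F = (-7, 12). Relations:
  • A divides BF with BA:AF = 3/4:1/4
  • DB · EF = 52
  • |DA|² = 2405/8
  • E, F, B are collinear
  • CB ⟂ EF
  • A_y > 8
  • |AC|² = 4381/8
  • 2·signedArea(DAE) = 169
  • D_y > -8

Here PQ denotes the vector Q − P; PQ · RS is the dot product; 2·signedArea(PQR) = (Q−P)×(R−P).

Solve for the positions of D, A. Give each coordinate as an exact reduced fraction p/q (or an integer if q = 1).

1. A_x = -31/4  [A divides BF with BA:AF = 3/4:1/4]
2. A_y = 33/4  [A divides BF with BA:AF = 3/4:1/4]
   → A = (-31/4, 33/4)
3. D_x = -1/2  [DB · EF = 52 ∩ 2·signedArea(DAE) = 169]
4. D_y = -15/2  [DB · EF = 52 ∩ 2·signedArea(DAE) = 169]
   → D = (-1/2, -15/2)

A = (-31/4, 33/4)
D = (-1/2, -15/2)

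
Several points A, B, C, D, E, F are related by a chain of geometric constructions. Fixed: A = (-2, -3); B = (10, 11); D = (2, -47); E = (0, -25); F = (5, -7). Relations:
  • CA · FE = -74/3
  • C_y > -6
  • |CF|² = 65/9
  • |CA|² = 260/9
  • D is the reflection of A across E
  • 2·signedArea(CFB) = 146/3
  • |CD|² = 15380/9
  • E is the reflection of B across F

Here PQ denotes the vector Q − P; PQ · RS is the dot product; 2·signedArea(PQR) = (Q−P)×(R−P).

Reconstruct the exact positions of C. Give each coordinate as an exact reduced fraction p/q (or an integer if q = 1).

1. C_x = 8/3  [2·signedArea(CFB) = 146/3 ∩ CA · FE = -74/3]
2. C_y = -17/3  [2·signedArea(CFB) = 146/3 ∩ CA · FE = -74/3]
   → C = (8/3, -17/3)

C = (8/3, -17/3)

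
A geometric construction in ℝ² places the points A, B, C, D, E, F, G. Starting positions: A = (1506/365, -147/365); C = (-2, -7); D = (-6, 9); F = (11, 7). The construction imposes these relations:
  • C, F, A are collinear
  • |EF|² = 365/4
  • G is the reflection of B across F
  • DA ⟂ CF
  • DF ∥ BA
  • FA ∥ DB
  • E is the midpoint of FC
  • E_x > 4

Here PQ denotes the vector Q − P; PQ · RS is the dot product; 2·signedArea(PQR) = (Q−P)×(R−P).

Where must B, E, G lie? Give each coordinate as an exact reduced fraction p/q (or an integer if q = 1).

B = (-4699/365, 583/365)
E = (9/2, 0)
G = (12729/365, 4527/365)

1. B_x = -4699/365  [DF ∥ BA ∩ FA ∥ DB]
2. B_y = 583/365  [DF ∥ BA ∩ FA ∥ DB]
   → B = (-4699/365, 583/365)
3. E_x = 9/2  [E is the midpoint of FC]
4. E_y = 0  [E is the midpoint of FC]
   → E = (9/2, 0)
5. G_x = 12729/365  [G is the reflection of B across F]
6. G_y = 4527/365  [G is the reflection of B across F]
   → G = (12729/365, 4527/365)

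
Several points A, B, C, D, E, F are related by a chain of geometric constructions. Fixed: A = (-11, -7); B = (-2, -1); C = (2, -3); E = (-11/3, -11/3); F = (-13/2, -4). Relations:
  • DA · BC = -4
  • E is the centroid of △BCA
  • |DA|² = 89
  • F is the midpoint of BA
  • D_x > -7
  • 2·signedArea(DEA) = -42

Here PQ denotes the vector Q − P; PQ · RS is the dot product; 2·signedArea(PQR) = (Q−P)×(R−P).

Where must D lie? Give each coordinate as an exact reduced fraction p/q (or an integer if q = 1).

D = (-6, 1)

1. D_x = -6  [DA · BC = -4 ∩ 2·signedArea(DEA) = -42]
2. D_y = 1  [DA · BC = -4 ∩ 2·signedArea(DEA) = -42]
   → D = (-6, 1)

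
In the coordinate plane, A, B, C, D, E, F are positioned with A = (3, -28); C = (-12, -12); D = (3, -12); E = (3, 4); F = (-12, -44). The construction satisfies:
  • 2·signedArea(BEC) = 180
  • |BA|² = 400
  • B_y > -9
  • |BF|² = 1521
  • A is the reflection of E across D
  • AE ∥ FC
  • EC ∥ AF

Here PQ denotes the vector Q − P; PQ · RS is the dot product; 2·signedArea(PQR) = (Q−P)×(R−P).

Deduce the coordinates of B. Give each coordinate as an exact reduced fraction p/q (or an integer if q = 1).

B = (3, -8)

1. B_x = 3  [line 16·x + -15·y + -168 = 0 ∩ |BA|² = 400]
2. B_y = -8  [line 16·x + -15·y + -168 = 0 ∩ |BA|² = 400]
   → B = (3, -8)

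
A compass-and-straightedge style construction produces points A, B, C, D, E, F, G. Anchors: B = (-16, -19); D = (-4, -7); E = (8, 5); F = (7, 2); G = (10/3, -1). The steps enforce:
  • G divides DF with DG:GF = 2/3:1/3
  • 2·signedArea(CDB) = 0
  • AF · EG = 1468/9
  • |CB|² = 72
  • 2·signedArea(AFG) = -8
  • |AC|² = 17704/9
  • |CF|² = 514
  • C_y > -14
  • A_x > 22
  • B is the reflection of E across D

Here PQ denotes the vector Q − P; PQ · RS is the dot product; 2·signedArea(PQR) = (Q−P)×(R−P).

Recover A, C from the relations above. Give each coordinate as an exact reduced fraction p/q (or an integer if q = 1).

A = (68/3, 17)
C = (-10, -13)

1. A_x = 68/3  [2·signedArea(AFG) = -8 ∩ AF · EG = 1468/9]
2. A_y = 17  [2·signedArea(AFG) = -8 ∩ AF · EG = 1468/9]
   → A = (68/3, 17)
3. C_x = -10  [line 12·x + -12·y + -36 = 0 ∩ |CB|² = 72]
4. C_y = -13  [line 12·x + -12·y + -36 = 0 ∩ |CB|² = 72]
   → C = (-10, -13)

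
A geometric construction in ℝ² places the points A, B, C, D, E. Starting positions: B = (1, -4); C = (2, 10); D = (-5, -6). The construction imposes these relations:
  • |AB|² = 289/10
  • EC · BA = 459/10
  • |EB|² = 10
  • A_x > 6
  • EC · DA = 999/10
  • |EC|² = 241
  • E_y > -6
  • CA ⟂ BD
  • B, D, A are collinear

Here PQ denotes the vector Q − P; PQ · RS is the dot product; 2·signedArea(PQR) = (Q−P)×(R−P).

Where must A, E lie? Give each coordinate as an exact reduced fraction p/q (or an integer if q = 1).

1. A_x = 61/10  [B, D, A are collinear ∩ CA ⟂ BD]
2. A_y = -23/10  [B, D, A are collinear ∩ CA ⟂ BD]
   → A = (61/10, -23/10)
3. E_x = -2  [line -111/10·x + -37/10·y + -407/10 = 0 ∩ |EB|² = 10]
4. E_y = -5  [line -111/10·x + -37/10·y + -407/10 = 0 ∩ |EB|² = 10]
   → E = (-2, -5)

A = (61/10, -23/10)
E = (-2, -5)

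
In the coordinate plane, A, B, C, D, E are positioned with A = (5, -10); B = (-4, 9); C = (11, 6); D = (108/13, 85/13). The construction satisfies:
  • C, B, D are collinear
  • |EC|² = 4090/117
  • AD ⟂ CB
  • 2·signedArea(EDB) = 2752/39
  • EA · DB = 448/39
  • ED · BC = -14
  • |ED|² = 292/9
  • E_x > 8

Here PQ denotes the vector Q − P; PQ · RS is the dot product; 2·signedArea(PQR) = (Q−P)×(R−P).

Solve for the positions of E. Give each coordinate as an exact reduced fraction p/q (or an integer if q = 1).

1. E_x = 316/39  [ED · BC = -14 ∩ 2·signedArea(EDB) = 2752/39]
2. E_y = 11/13  [ED · BC = -14 ∩ 2·signedArea(EDB) = 2752/39]
   → E = (316/39, 11/13)

E = (316/39, 11/13)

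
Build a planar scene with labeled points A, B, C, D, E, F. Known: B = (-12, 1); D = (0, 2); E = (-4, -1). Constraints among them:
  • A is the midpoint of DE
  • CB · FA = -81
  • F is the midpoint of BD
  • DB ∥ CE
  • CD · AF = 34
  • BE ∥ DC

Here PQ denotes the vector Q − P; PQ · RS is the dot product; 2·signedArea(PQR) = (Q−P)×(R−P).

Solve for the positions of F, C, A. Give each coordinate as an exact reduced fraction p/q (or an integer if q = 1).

1. F_x = -6  [F is the midpoint of BD]
2. F_y = 3/2  [F is the midpoint of BD]
   → F = (-6, 3/2)
3. C_x = 8  [DB ∥ CE ∩ BE ∥ DC]
4. C_y = 0  [DB ∥ CE ∩ BE ∥ DC]
   → C = (8, 0)
5. A_x = -2  [A is the midpoint of DE]
6. A_y = 1/2  [A is the midpoint of DE]
   → A = (-2, 1/2)

A = (-2, 1/2)
C = (8, 0)
F = (-6, 3/2)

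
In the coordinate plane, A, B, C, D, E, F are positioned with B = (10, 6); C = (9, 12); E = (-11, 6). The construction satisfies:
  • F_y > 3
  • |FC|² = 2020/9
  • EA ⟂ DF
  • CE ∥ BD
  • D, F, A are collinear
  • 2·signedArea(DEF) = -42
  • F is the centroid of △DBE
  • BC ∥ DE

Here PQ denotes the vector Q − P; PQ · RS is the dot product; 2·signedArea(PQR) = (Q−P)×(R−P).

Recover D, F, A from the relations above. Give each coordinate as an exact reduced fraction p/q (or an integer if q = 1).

A = (-4043/505, 636/505)
D = (-10, 0)
F = (-11/3, 4)

1. D_x = -10  [BC ∥ DE ∩ CE ∥ BD]
2. D_y = 0  [BC ∥ DE ∩ CE ∥ BD]
   → D = (-10, 0)
3. F_x = -11/3  [F is the centroid of △DBE]
4. F_y = 4  [F is the centroid of △DBE]
   → F = (-11/3, 4)
5. A_x = -4043/505  [D, F, A are collinear ∩ EA ⟂ DF]
6. A_y = 636/505  [D, F, A are collinear ∩ EA ⟂ DF]
   → A = (-4043/505, 636/505)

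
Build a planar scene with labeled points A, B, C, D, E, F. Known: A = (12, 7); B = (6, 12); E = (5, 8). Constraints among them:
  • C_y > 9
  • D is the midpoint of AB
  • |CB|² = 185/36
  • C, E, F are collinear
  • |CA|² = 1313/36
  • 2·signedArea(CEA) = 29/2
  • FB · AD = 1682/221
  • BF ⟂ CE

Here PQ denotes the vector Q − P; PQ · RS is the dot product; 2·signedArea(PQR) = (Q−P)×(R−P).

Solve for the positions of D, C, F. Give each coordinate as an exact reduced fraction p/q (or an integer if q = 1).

1. D_x = 9  [D is the midpoint of AB]
2. D_y = 19/2  [D is the midpoint of AB]
   → D = (9, 19/2)
3. C_x = 20/3  [line 1·x + 7·y + -151/2 = 0 ∩ |CA|² = 1313/36]
4. C_y = 59/6  [line 1·x + 7·y + -151/2 = 0 ∩ |CA|² = 1313/36]
   → C = (20/3, 59/6)
5. F_x = 1645/221  [C, E, F are collinear ∩ BF ⟂ CE]
6. F_y = 2362/221  [C, E, F are collinear ∩ BF ⟂ CE]
   → F = (1645/221, 2362/221)

C = (20/3, 59/6)
D = (9, 19/2)
F = (1645/221, 2362/221)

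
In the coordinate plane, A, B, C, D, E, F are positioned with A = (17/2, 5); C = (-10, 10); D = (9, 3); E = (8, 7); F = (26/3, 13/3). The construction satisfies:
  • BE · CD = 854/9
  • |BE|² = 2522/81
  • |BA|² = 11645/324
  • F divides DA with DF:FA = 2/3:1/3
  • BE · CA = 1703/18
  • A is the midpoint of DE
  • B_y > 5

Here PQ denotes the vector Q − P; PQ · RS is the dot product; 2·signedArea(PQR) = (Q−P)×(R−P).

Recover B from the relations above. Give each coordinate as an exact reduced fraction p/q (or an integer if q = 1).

B = (23/9, 52/9)

1. B_x = 23/9  [BE · CD = 854/9 ∩ BE · CA = 1703/18]
2. B_y = 52/9  [BE · CD = 854/9 ∩ BE · CA = 1703/18]
   → B = (23/9, 52/9)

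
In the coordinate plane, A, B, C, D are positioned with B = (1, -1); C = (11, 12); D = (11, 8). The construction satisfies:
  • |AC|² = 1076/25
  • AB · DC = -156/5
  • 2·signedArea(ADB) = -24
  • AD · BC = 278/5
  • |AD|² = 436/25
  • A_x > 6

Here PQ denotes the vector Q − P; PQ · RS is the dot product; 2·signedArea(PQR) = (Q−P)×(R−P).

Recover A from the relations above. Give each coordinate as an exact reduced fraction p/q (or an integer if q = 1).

A = (7, 34/5)

1. A_x = 7  [AB · DC = -156/5 ∩ AD · BC = 278/5]
2. A_y = 34/5  [AB · DC = -156/5 ∩ AD · BC = 278/5]
   → A = (7, 34/5)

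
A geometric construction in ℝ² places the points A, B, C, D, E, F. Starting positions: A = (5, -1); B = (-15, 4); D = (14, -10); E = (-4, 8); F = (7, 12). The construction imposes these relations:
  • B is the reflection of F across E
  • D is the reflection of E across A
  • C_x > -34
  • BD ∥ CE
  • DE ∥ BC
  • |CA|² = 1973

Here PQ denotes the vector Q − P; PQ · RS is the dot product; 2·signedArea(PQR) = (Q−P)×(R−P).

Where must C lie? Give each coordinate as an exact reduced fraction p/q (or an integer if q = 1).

C = (-33, 22)

1. C_x = -33  [BD ∥ CE ∩ DE ∥ BC]
2. C_y = 22  [BD ∥ CE ∩ DE ∥ BC]
   → C = (-33, 22)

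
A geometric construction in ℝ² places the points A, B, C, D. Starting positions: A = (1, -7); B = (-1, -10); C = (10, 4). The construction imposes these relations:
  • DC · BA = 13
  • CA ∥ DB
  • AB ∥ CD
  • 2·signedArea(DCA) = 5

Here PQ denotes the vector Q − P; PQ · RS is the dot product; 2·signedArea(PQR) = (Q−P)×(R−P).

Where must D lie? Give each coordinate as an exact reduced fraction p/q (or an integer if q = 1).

1. D_x = 8  [CA ∥ DB ∩ AB ∥ CD]
2. D_y = 1  [CA ∥ DB ∩ AB ∥ CD]
   → D = (8, 1)

D = (8, 1)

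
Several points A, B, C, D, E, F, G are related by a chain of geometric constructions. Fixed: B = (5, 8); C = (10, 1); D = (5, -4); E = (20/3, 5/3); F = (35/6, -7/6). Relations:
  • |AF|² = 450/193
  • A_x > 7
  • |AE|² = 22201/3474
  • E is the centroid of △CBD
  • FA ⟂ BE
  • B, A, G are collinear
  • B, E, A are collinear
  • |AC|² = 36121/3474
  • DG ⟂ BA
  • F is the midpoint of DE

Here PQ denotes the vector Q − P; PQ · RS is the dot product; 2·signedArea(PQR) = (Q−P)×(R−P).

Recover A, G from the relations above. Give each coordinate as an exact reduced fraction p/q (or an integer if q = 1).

A = (8465/1158, -901/1158)
G = (1535/193, -622/193)

1. A_x = 8465/1158  [B, E, A are collinear ∩ FA ⟂ BE]
2. A_y = -901/1158  [B, E, A are collinear ∩ FA ⟂ BE]
   → A = (8465/1158, -901/1158)
3. G_x = 1535/193  [B, A, G are collinear ∩ DG ⟂ BA]
4. G_y = -622/193  [B, A, G are collinear ∩ DG ⟂ BA]
   → G = (1535/193, -622/193)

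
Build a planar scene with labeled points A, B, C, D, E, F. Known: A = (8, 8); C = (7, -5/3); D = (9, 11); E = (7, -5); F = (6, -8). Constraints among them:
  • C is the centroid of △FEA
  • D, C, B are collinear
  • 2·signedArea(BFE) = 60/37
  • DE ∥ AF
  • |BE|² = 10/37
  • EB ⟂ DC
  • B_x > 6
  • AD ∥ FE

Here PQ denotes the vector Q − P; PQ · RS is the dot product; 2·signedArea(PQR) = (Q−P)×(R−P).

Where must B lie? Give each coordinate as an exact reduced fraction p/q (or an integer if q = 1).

1. B_x = 240/37  [D, C, B are collinear ∩ EB ⟂ DC]
2. B_y = -182/37  [D, C, B are collinear ∩ EB ⟂ DC]
   → B = (240/37, -182/37)

B = (240/37, -182/37)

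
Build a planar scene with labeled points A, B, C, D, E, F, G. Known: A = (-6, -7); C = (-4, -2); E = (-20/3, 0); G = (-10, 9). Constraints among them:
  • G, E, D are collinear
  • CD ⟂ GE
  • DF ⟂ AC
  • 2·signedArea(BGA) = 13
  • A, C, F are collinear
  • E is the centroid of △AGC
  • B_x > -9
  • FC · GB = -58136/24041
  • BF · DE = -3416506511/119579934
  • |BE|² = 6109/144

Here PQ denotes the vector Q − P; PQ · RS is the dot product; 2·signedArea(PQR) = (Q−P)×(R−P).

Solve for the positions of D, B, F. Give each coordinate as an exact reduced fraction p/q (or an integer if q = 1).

B = (-17/2, 25/4)
D = (-4720/829, -2178/829)
F = (-106980/24041, -75122/24041)

1. D_x = -4720/829  [G, E, D are collinear ∩ CD ⟂ GE]
2. D_y = -2178/829  [G, E, D are collinear ∩ CD ⟂ GE]
   → D = (-4720/829, -2178/829)
3. F_x = -106980/24041  [A, C, F are collinear ∩ DF ⟂ AC]
4. F_y = -75122/24041  [A, C, F are collinear ∩ DF ⟂ AC]
   → F = (-106980/24041, -75122/24041)
5. B_x = -17/2  [BF · DE = -3416506511/119579934 ∩ FC · GB = -58136/24041]
6. B_y = 25/4  [BF · DE = -3416506511/119579934 ∩ FC · GB = -58136/24041]
   → B = (-17/2, 25/4)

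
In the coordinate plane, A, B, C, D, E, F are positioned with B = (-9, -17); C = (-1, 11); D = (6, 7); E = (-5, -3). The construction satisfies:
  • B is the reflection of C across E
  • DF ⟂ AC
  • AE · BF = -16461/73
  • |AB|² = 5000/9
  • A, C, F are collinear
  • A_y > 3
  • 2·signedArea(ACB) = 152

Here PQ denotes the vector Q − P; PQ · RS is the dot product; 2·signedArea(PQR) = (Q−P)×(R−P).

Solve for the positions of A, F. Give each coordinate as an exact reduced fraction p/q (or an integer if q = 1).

1. A_x = 7/3  [line 28·x + -8·y + -36 = 0 ∩ |AB|² = 5000/9]
2. A_y = 11/3  [line 28·x + -8·y + -36 = 0 ∩ |AB|² = 5000/9]
   → A = (7/3, 11/3)
3. F_x = 249/146  [A, C, F are collinear ∩ DF ⟂ AC]
4. F_y = 737/146  [A, C, F are collinear ∩ DF ⟂ AC]
   → F = (249/146, 737/146)

A = (7/3, 11/3)
F = (249/146, 737/146)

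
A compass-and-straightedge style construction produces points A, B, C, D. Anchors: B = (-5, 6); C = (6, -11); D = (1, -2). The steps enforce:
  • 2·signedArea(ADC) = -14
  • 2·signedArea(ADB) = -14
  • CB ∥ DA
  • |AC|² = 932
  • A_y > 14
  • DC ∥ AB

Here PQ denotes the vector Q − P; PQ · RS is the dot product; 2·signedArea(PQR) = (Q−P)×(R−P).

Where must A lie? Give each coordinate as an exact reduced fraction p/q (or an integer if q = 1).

A = (-10, 15)

1. A_x = -10  [DC ∥ AB ∩ CB ∥ DA]
2. A_y = 15  [DC ∥ AB ∩ CB ∥ DA]
   → A = (-10, 15)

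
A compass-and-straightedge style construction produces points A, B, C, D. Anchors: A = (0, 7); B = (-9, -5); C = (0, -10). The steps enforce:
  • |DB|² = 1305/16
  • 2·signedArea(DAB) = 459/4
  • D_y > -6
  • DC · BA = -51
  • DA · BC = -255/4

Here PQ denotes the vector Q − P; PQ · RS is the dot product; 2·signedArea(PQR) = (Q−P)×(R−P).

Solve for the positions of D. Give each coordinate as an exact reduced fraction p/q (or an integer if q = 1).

1. D_x = 0  [DA · BC = -255/4 ∩ DC · BA = -51]
2. D_y = -23/4  [DA · BC = -255/4 ∩ DC · BA = -51]
   → D = (0, -23/4)

D = (0, -23/4)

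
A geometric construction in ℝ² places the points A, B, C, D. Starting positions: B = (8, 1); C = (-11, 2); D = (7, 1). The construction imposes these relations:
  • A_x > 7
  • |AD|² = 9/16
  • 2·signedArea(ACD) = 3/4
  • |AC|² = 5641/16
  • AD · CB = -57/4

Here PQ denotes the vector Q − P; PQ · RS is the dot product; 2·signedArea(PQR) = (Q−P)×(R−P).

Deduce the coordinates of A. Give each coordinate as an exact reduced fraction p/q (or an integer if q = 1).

A = (31/4, 1)

1. A_x = 31/4  [2·signedArea(ACD) = 3/4 ∩ AD · CB = -57/4]
2. A_y = 1  [2·signedArea(ACD) = 3/4 ∩ AD · CB = -57/4]
   → A = (31/4, 1)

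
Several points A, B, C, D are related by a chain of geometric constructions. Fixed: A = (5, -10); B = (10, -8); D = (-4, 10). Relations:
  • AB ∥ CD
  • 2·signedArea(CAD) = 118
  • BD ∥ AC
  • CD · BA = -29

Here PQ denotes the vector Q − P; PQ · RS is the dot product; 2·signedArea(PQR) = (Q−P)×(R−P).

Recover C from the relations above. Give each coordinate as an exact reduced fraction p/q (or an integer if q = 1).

1. C_x = -9  [AB ∥ CD ∩ BD ∥ AC]
2. C_y = 8  [AB ∥ CD ∩ BD ∥ AC]
   → C = (-9, 8)

C = (-9, 8)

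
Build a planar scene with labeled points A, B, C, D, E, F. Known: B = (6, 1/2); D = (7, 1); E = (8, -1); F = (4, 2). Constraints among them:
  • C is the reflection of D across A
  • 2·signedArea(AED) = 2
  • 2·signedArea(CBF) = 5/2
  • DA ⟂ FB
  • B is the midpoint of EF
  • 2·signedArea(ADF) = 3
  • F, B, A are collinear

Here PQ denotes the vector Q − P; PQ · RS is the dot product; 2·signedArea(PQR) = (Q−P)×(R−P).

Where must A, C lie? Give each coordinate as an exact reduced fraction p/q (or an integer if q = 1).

A = (32/5, 1/5)
C = (29/5, -3/5)

1. A_x = 32/5  [F, B, A are collinear ∩ DA ⟂ FB]
2. A_y = 1/5  [F, B, A are collinear ∩ DA ⟂ FB]
   → A = (32/5, 1/5)
3. C_x = 29/5  [C is the reflection of D across A]
4. C_y = -3/5  [C is the reflection of D across A]
   → C = (29/5, -3/5)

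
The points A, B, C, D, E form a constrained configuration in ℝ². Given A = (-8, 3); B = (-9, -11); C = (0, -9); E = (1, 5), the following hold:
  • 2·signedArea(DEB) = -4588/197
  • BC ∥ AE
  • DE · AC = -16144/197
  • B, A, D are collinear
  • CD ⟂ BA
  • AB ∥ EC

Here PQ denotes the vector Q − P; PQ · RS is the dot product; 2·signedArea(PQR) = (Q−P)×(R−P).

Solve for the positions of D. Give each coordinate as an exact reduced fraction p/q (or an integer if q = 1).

D = (-1736/197, -1649/197)

1. D_x = -1736/197  [B, A, D are collinear ∩ CD ⟂ BA]
2. D_y = -1649/197  [B, A, D are collinear ∩ CD ⟂ BA]
   → D = (-1736/197, -1649/197)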